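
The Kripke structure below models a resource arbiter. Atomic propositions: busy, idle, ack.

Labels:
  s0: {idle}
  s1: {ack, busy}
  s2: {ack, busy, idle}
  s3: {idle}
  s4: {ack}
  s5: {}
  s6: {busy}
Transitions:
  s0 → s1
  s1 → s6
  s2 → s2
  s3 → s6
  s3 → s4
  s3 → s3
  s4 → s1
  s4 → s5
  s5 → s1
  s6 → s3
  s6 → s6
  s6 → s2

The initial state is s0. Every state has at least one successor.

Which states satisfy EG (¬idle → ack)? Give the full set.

{s2, s3}

States satisfying ¬idle → ack: {s0, s1, s2, s3, s4}.
States satisfying EG (¬idle → ack): {s2, s3}.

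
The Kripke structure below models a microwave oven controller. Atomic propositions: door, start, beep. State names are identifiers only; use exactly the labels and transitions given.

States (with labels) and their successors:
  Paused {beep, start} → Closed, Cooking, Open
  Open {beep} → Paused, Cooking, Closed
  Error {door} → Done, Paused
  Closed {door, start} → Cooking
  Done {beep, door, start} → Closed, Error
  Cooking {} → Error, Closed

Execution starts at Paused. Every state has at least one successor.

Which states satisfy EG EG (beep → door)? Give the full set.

{Error, Closed, Done, Cooking}

States satisfying EG (beep → door): {Error, Closed, Done, Cooking}.
States satisfying EG EG (beep → door): {Error, Closed, Done, Cooking}.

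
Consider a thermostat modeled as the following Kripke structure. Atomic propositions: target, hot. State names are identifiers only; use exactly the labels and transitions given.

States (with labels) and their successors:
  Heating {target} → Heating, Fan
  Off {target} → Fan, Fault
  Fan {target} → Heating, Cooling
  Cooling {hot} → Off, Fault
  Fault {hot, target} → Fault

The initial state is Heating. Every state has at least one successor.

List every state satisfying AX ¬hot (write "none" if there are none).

States satisfying ¬hot: {Heating, Off, Fan}.
States satisfying AX ¬hot: {Heating}.

{Heating}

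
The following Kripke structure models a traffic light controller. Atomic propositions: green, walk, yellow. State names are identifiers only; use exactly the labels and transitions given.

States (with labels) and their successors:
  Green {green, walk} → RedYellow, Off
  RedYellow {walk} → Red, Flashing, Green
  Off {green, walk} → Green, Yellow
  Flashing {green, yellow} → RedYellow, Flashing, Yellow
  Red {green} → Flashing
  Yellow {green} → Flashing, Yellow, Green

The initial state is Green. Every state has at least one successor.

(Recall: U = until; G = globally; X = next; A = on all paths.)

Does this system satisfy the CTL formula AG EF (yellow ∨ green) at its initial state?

States satisfying EF (yellow ∨ green): {Green, RedYellow, Off, Flashing, Red, Yellow}.
States satisfying AG EF (yellow ∨ green): {Green, RedYellow, Off, Flashing, Red, Yellow}.
Every state reachable from Green satisfies EF (yellow ∨ green).
Green ∈ Sat(AG EF (yellow ∨ green)).

Satisfied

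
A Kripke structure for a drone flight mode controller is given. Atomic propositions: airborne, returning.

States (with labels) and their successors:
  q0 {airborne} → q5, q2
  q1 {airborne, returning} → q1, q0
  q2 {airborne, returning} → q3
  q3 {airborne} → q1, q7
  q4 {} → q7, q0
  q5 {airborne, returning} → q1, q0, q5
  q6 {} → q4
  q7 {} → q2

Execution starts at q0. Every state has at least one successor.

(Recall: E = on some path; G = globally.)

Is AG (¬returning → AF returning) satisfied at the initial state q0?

States satisfying ¬returning → AF returning: {q0, q1, q2, q3, q4, q5, q6, q7}.
States satisfying AG (¬returning → AF returning): {q0, q1, q2, q3, q4, q5, q6, q7}.
Every state reachable from q0 satisfies ¬returning → AF returning.
q0 ∈ Sat(AG (¬returning → AF returning)).

Holds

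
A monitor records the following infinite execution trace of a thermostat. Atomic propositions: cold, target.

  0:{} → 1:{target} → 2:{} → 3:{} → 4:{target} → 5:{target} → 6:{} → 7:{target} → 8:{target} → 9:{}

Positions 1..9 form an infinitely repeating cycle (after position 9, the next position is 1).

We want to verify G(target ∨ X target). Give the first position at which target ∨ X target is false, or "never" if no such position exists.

Check target ∨ X target at each position in order: 0 ✓, 1 ✓.
At position 2 the labels are {} and the next position 3 has {}, so target ∨ X target is false there. This is the first violation.

2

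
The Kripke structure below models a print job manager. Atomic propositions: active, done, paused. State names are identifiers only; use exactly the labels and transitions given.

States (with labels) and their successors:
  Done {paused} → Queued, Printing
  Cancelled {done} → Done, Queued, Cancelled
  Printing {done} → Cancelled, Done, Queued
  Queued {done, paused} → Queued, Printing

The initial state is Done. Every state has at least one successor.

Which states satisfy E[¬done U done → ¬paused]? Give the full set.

{Done, Cancelled, Printing}

States satisfying ¬done: {Done}.
States satisfying done → ¬paused: {Done, Cancelled, Printing}.
States satisfying E[¬done U done → ¬paused]: {Done, Cancelled, Printing}.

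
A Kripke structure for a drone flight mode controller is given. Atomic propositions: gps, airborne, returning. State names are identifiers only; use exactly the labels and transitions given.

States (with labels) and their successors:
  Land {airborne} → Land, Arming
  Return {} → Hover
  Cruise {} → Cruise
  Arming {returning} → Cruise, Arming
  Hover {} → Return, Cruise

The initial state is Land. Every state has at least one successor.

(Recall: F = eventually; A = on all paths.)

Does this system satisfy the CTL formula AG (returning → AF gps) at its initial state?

States satisfying returning → AF gps: {Land, Return, Cruise, Hover}.
States satisfying AG (returning → AF gps): {Return, Cruise, Hover}.
Arming is reachable from Land and violates returning → AF gps, so AG fails at Land.
Land ∉ Sat(AG (returning → AF gps)).

Does not hold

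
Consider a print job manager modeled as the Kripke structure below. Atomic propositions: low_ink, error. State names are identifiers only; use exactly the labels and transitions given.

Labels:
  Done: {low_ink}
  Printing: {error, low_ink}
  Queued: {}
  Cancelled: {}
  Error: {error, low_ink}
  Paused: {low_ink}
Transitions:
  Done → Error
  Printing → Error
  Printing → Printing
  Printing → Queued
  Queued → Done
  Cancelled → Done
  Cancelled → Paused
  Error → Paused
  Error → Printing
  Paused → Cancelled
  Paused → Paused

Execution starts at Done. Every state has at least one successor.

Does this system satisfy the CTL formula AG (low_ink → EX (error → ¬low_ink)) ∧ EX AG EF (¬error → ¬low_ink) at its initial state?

Violated

States satisfying low_ink → EX (error → ¬low_ink): {Printing, Queued, Cancelled, Error, Paused}.
States satisfying AG (low_ink → EX (error → ¬low_ink)): ∅.
States satisfying AG EF (¬error → ¬low_ink): {Done, Printing, Queued, Cancelled, Error, Paused}.
States satisfying EX AG EF (¬error → ¬low_ink): {Done, Printing, Queued, Cancelled, Error, Paused}.
States satisfying AG (low_ink → EX (error → ¬low_ink)) ∧ EX AG EF (¬error → ¬low_ink): ∅.
Done ∉ Sat(AG (low_ink → EX (error → ¬low_ink)) ∧ EX AG EF (¬error → ¬low_ink)).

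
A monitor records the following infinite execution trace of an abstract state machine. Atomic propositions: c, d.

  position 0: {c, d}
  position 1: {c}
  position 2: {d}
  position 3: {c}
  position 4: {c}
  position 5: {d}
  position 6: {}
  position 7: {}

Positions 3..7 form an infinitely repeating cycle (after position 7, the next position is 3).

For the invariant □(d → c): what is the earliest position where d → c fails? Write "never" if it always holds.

2

Check d → c at each position in order: 0 ✓, 1 ✓.
At position 2 the labels are {d}, so d → c is false there. This is the first violation.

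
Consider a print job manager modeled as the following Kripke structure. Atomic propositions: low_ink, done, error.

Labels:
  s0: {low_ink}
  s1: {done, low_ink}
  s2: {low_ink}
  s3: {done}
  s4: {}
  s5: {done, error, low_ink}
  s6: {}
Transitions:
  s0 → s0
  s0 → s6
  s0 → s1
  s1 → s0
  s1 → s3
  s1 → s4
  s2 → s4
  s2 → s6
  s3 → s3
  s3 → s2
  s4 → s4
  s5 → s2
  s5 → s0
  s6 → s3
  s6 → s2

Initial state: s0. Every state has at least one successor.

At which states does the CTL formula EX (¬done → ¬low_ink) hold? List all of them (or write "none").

{s0, s1, s2, s3, s4, s6}

States satisfying ¬done → ¬low_ink: {s1, s3, s4, s5, s6}.
States satisfying EX (¬done → ¬low_ink): {s0, s1, s2, s3, s4, s6}.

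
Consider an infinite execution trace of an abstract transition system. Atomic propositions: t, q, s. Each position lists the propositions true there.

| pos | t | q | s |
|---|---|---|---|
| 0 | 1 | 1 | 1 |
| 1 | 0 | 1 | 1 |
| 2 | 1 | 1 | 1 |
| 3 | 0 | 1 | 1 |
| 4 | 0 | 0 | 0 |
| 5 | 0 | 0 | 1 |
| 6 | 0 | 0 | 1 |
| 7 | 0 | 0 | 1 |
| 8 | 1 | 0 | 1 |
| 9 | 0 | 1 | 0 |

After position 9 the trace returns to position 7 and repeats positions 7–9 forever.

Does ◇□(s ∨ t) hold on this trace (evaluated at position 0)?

Violated

□(s ∨ t) is false at every position 0..9, so it never becomes true and ◇□(s ∨ t) fails.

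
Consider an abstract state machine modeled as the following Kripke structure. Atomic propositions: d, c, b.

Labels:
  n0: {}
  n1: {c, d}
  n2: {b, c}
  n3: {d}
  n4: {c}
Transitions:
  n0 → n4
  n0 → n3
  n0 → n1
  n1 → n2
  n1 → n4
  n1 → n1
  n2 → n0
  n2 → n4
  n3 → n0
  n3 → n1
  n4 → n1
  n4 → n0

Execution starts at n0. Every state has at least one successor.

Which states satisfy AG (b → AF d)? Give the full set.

none

States satisfying b → AF d: {n0, n1, n3, n4}.
States satisfying AG (b → AF d): ∅.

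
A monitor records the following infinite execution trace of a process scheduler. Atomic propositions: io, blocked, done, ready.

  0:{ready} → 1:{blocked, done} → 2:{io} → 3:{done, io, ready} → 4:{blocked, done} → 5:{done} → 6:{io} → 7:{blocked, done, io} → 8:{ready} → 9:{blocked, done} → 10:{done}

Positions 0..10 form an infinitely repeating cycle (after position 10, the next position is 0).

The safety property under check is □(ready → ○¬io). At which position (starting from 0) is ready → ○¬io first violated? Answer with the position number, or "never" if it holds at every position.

never

ready → ○¬io holds at every position 0..10, and those are all the positions the trace ever visits, so the invariant □(ready → ○¬io) is never violated.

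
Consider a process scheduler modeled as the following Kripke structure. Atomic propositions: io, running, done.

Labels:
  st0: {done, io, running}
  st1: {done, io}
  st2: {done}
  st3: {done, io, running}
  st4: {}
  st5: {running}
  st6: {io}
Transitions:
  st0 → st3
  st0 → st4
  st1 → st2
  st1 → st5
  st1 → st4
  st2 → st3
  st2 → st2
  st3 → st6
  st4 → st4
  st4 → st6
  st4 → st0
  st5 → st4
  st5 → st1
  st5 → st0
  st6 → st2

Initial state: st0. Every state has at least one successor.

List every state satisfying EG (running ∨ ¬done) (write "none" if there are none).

{st0, st4, st5}

States satisfying running ∨ ¬done: {st0, st3, st4, st5, st6}.
States satisfying EG (running ∨ ¬done): {st0, st4, st5}.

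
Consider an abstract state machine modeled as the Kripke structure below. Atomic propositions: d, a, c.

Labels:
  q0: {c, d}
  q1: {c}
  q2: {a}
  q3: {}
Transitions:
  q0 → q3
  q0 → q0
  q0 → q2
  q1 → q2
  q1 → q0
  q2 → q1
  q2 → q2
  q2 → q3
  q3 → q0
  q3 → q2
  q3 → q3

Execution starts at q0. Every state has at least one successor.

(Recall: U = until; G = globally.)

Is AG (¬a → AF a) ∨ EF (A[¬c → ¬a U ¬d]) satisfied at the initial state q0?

States satisfying ¬a → AF a: {q2}.
States satisfying AG (¬a → AF a): ∅.
States satisfying A[¬c → ¬a U ¬d]: {q1, q2, q3}.
States satisfying EF (A[¬c → ¬a U ¬d]): {q0, q1, q2, q3}.
States satisfying AG (¬a → AF a) ∨ EF (A[¬c → ¬a U ¬d]): {q0, q1, q2, q3}.
q0 ∈ Sat(AG (¬a → AF a) ∨ EF (A[¬c → ¬a U ¬d])).

Satisfied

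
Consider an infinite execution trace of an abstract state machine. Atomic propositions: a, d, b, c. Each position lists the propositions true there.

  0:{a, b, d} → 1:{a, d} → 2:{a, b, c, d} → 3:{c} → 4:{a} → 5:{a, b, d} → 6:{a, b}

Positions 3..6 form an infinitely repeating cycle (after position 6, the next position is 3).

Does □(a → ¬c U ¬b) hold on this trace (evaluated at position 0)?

No

a → ¬c U ¬b must hold at every position from 0 onward. It fails at position 2, so □(a → ¬c U ¬b) is false.
Positions where a holds: 0, 1, 2, 4, 5, 6.
Check ¬c U ¬b at each: 0→ok, 1→ok, 2→fails, 4→ok, 5→ok, 6→ok.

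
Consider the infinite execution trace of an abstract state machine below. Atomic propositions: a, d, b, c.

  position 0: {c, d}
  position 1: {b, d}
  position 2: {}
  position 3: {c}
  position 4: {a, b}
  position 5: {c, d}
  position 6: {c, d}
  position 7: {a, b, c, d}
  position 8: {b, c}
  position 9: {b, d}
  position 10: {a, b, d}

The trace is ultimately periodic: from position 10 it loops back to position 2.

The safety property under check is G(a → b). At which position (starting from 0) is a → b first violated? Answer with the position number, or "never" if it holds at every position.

never

a → b holds at every position 0..10, and those are all the positions the trace ever visits, so the invariant G(a → b) is never violated.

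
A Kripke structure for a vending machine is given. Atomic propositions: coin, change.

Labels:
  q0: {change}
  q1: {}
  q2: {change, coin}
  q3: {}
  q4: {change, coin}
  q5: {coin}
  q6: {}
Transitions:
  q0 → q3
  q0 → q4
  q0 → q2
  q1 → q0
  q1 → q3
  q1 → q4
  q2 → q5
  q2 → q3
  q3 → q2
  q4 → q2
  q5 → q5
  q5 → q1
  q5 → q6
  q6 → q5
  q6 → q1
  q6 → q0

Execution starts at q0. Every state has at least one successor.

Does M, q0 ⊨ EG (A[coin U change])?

No

States satisfying A[coin U change]: {q0, q2, q4}.
States satisfying EG (A[coin U change]): ∅.
No suitable path/successor from q0 witnesses the formula.
q0 ∉ Sat(EG (A[coin U change])).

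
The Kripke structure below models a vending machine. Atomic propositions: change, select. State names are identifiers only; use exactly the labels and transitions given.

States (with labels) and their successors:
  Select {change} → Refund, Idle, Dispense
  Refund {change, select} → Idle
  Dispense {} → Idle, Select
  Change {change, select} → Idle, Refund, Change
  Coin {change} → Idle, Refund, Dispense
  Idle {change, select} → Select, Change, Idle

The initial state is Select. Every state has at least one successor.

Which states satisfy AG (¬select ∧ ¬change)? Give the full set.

States satisfying ¬select ∧ ¬change: {Dispense}.
States satisfying AG (¬select ∧ ¬change): ∅.

none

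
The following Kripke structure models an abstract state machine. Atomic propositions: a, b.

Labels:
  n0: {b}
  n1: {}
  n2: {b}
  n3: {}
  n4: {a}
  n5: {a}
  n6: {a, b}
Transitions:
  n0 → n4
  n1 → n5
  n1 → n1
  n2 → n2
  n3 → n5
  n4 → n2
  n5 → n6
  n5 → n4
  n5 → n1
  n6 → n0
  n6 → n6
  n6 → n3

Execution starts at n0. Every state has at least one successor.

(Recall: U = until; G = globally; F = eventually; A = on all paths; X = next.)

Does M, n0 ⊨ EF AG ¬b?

Violated

States satisfying AG ¬b: ∅.
States satisfying EF AG ¬b: ∅.
No suitable path/successor from n0 witnesses the formula.
n0 ∉ Sat(EF AG ¬b).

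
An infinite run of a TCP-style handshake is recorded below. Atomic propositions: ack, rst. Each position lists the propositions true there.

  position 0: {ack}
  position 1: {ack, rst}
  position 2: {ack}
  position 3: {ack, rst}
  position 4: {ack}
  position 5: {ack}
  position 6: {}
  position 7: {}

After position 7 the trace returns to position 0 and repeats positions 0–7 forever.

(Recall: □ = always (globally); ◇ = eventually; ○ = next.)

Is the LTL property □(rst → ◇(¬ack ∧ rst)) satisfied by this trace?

rst → ◇(¬ack ∧ rst) must hold at every position from 0 onward. It fails at position 1, so □(rst → ◇(¬ack ∧ rst)) is false.
Positions where rst holds: 1, 3.
Check ◇(¬ack ∧ rst) at each: 1→fails, 3→fails.

No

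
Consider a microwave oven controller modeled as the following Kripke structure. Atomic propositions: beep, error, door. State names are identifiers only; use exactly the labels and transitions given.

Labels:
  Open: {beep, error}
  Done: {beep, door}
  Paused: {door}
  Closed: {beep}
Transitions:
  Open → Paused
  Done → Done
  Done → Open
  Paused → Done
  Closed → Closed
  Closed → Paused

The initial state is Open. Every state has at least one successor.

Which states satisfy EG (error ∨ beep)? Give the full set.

States satisfying error ∨ beep: {Open, Done, Closed}.
States satisfying EG (error ∨ beep): {Done, Closed}.

{Done, Closed}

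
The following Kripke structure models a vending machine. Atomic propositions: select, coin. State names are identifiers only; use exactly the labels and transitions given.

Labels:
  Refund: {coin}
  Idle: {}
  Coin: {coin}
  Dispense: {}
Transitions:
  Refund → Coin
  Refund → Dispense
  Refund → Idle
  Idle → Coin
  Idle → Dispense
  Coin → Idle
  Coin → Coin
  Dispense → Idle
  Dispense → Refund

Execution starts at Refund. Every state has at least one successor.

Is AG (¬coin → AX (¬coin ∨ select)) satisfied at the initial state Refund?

Does not hold

States satisfying ¬coin → AX (¬coin ∨ select): {Refund, Coin}.
States satisfying AG (¬coin → AX (¬coin ∨ select)): ∅.
Dispense is reachable from Refund and violates ¬coin → AX (¬coin ∨ select), so AG fails at Refund.
Refund ∉ Sat(AG (¬coin → AX (¬coin ∨ select))).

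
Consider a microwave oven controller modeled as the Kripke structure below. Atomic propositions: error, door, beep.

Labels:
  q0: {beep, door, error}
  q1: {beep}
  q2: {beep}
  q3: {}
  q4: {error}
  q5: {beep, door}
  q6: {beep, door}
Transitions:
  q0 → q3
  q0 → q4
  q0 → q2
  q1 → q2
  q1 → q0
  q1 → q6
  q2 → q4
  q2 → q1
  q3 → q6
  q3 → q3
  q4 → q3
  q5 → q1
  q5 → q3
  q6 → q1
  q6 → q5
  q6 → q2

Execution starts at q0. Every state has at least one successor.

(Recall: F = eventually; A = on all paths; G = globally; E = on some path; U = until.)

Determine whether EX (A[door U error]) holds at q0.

Yes

States satisfying A[door U error]: {q0, q4}.
States satisfying EX (A[door U error]): {q0, q1, q2}.
q0 ∈ Sat(EX (A[door U error])).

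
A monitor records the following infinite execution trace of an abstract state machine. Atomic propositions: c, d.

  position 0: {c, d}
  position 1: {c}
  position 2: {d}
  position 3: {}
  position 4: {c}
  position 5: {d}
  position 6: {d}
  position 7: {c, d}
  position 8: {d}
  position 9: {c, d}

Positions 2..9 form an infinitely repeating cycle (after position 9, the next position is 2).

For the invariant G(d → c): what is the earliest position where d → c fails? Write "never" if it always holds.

2

Check d → c at each position in order: 0 ✓, 1 ✓.
At position 2 the labels are {d}, so d → c is false there. This is the first violation.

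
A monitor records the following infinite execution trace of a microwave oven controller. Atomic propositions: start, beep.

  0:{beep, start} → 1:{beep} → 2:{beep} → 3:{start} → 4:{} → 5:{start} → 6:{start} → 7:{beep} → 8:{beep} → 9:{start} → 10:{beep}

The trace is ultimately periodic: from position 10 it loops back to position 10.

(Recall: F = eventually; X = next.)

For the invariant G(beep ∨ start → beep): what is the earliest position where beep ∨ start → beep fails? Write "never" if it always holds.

Check beep ∨ start → beep at each position in order: 0 ✓, 1 ✓, 2 ✓.
At position 3 the labels are {start}, so beep ∨ start → beep is false there. This is the first violation.

3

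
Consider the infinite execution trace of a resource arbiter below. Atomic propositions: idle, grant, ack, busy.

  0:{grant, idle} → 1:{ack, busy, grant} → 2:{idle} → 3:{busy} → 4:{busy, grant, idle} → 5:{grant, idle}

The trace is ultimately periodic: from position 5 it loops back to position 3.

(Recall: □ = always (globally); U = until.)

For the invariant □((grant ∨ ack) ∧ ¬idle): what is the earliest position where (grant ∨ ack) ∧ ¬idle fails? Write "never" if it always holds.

0

At position 0 the labels are {grant, idle}, so (grant ∨ ack) ∧ ¬idle is false there. This is the first violation.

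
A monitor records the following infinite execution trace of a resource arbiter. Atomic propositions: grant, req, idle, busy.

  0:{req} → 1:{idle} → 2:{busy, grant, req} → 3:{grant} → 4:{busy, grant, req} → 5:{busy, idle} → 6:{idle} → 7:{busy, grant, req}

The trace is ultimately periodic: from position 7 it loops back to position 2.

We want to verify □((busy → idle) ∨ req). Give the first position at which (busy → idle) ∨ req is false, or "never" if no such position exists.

never

(busy → idle) ∨ req holds at every position 0..7, and those are all the positions the trace ever visits, so the invariant □((busy → idle) ∨ req) is never violated.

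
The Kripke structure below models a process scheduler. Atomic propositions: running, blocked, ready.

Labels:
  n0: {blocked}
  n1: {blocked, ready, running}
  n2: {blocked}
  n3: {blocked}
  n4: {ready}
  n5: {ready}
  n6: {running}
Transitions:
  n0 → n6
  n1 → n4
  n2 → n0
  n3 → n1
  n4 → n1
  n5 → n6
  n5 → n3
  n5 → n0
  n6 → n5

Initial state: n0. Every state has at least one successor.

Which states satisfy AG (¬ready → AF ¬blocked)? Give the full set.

{n0, n1, n2, n3, n4, n5, n6}

States satisfying ¬ready → AF ¬blocked: {n0, n1, n2, n3, n4, n5, n6}.
States satisfying AG (¬ready → AF ¬blocked): {n0, n1, n2, n3, n4, n5, n6}.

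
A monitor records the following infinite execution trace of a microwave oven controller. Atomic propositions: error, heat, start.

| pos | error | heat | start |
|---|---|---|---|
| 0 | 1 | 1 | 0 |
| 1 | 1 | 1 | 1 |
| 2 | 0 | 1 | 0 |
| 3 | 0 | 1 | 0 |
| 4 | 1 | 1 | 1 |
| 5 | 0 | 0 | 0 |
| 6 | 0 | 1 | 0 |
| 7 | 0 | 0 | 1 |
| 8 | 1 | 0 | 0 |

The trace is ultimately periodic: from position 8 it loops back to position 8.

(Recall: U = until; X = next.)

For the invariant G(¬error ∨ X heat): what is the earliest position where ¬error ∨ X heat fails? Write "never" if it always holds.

Check ¬error ∨ X heat at each position in order: 0 ✓, 1 ✓, 2 ✓, 3 ✓.
At position 4 the labels are {error, heat, start} and the next position 5 has {}, so ¬error ∨ X heat is false there. This is the first violation.

4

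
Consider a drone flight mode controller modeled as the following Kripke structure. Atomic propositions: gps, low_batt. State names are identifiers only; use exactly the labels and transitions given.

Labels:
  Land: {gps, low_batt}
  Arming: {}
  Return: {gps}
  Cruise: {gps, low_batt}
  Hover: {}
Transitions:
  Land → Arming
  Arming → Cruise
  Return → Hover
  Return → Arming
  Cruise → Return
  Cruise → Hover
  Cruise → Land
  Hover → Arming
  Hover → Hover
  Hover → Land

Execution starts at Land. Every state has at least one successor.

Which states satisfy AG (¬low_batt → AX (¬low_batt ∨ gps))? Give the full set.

{Land, Arming, Return, Cruise, Hover}

States satisfying ¬low_batt → AX (¬low_batt ∨ gps): {Land, Arming, Return, Cruise, Hover}.
States satisfying AG (¬low_batt → AX (¬low_batt ∨ gps)): {Land, Arming, Return, Cruise, Hover}.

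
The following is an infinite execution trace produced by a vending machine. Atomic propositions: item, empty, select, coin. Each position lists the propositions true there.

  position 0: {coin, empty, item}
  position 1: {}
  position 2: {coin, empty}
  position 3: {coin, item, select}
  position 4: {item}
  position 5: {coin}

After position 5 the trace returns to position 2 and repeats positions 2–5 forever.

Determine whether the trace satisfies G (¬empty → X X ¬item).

¬empty → X X ¬item must hold at every position from 0 onward. It fails at position 1, so G (¬empty → X X ¬item) is false.
Positions where ¬empty holds: 1, 3, 4, 5.
Check X X ¬item at each: 1→fails, 3→ok, 4→ok, 5→fails.

Does not hold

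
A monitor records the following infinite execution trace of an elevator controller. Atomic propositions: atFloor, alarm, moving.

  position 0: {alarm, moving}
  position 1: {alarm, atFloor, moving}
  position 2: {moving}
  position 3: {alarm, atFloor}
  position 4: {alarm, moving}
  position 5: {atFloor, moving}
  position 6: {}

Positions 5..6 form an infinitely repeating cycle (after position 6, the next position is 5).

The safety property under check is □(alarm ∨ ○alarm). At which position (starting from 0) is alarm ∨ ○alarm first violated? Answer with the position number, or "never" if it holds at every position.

5

Check alarm ∨ ○alarm at each position in order: 0 ✓, 1 ✓, 2 ✓, 3 ✓, 4 ✓.
At position 5 the labels are {atFloor, moving} and the next position 6 has {}, so alarm ∨ ○alarm is false there. This is the first violation.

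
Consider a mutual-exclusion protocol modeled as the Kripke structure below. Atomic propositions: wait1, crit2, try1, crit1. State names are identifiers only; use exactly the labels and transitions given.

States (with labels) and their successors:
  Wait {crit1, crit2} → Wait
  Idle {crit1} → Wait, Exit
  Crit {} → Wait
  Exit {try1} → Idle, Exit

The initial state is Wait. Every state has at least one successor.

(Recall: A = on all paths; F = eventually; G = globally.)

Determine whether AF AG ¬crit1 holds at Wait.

No

States satisfying AG ¬crit1: ∅.
States satisfying AF AG ¬crit1: ∅.
There is a path from Wait along which AG ¬crit1 never holds.
Wait ∉ Sat(AF AG ¬crit1).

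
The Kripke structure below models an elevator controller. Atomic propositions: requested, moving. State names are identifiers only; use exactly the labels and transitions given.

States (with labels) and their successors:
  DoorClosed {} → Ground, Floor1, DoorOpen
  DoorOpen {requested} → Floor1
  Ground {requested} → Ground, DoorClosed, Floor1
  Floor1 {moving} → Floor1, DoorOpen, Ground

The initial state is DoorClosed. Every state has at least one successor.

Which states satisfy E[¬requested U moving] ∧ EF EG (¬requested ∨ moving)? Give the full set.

States satisfying ¬requested: {DoorClosed, Floor1}.
States satisfying moving: {Floor1}.
States satisfying E[¬requested U moving]: {DoorClosed, Floor1}.
States satisfying EG (¬requested ∨ moving): {DoorClosed, Floor1}.
States satisfying EF EG (¬requested ∨ moving): {DoorClosed, DoorOpen, Ground, Floor1}.
States satisfying E[¬requested U moving] ∧ EF EG (¬requested ∨ moving): {DoorClosed, Floor1}.

{DoorClosed, Floor1}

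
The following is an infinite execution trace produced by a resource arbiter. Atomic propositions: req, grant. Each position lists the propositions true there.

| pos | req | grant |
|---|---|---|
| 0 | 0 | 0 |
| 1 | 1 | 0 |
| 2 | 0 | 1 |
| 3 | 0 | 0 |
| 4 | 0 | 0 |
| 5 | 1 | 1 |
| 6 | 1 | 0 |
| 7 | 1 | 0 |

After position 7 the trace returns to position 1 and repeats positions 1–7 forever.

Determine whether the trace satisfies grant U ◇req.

Holds

Walking from position 0: ◇req first holds at position 0, and grant holds at every earlier position along the way, so grant U ◇req holds.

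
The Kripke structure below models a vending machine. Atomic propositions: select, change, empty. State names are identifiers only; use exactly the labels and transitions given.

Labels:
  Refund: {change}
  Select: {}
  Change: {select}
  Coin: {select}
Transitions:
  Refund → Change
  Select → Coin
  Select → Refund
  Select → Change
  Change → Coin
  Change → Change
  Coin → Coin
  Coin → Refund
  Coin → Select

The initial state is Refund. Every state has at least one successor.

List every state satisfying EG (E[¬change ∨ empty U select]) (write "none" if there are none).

{Select, Change, Coin}

States satisfying E[¬change ∨ empty U select]: {Select, Change, Coin}.
States satisfying EG (E[¬change ∨ empty U select]): {Select, Change, Coin}.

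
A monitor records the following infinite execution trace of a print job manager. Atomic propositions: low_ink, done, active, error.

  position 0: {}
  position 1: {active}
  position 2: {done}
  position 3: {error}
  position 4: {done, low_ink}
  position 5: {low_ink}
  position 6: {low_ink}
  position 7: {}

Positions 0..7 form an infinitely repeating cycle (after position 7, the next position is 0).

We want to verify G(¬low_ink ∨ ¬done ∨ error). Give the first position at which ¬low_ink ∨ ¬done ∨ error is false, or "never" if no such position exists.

4

Check ¬low_ink ∨ ¬done ∨ error at each position in order: 0 ✓, 1 ✓, 2 ✓, 3 ✓.
At position 4 the labels are {done, low_ink}, so ¬low_ink ∨ ¬done ∨ error is false there. This is the first violation.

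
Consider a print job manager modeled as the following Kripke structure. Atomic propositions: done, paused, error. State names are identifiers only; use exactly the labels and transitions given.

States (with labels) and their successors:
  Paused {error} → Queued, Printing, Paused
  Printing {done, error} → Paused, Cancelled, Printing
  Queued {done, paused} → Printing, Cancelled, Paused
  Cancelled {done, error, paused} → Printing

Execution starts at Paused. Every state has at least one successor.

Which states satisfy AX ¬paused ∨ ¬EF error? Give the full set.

States satisfying ¬paused: {Paused, Printing}.
States satisfying AX ¬paused: {Cancelled}.
States satisfying error: {Paused, Printing, Cancelled}.
States satisfying EF error: {Paused, Printing, Queued, Cancelled}.
States satisfying ¬EF error: ∅.
States satisfying AX ¬paused ∨ ¬EF error: {Cancelled}.

{Cancelled}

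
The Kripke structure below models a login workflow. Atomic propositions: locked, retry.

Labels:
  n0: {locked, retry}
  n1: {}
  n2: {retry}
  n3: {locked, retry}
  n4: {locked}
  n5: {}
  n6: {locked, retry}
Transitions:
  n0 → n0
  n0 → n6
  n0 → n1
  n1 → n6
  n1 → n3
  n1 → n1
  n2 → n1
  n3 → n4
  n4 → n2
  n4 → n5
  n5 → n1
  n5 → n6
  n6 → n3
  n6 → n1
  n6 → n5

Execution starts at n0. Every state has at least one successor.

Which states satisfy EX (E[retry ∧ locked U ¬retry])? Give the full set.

States satisfying E[retry ∧ locked U ¬retry]: {n0, n1, n3, n4, n5, n6}.
States satisfying EX (E[retry ∧ locked U ¬retry]): {n0, n1, n2, n3, n4, n5, n6}.

{n0, n1, n2, n3, n4, n5, n6}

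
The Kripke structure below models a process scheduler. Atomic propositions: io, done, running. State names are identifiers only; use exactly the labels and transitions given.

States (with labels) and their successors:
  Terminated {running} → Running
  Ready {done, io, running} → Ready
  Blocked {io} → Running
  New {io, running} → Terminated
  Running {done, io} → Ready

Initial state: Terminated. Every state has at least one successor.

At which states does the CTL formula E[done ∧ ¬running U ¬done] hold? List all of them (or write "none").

States satisfying done ∧ ¬running: {Running}.
States satisfying ¬done: {Terminated, Blocked, New}.
States satisfying E[done ∧ ¬running U ¬done]: {Terminated, Blocked, New}.

{Terminated, Blocked, New}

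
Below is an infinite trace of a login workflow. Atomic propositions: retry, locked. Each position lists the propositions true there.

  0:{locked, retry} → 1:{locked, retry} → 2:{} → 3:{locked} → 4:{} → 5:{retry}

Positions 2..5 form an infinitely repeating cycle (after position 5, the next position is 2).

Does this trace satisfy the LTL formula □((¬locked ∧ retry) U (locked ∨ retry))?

(¬locked ∧ retry) U (locked ∨ retry) must hold at every position from 0 onward. It fails at position 2, so □((¬locked ∧ retry) U (locked ∨ retry)) is false.

Violated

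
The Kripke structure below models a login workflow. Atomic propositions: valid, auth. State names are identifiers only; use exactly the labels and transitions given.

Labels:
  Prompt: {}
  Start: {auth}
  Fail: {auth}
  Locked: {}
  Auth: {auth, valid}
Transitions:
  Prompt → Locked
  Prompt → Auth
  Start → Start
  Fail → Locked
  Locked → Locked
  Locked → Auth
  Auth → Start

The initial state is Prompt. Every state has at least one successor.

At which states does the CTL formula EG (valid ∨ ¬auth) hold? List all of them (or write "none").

{Prompt, Locked}

States satisfying valid ∨ ¬auth: {Prompt, Locked, Auth}.
States satisfying EG (valid ∨ ¬auth): {Prompt, Locked}.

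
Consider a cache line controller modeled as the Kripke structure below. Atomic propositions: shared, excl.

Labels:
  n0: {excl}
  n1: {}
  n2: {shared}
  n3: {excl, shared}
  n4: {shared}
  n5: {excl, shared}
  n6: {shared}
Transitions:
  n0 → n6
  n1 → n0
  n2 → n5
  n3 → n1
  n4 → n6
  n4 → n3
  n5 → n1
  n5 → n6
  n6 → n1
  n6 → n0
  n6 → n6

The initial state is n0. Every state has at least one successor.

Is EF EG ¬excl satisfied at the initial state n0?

Satisfied

States satisfying EG ¬excl: {n4, n6}.
States satisfying EF EG ¬excl: {n0, n1, n2, n3, n4, n5, n6}.
Some path from n0 reaches a state where EG ¬excl holds.
n0 ∈ Sat(EF EG ¬excl).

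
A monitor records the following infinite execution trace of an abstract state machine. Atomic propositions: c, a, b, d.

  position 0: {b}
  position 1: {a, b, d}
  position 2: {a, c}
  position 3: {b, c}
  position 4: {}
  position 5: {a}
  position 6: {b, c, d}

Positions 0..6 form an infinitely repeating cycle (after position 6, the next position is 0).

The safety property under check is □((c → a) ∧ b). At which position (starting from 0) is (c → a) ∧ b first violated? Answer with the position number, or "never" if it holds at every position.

2

Check (c → a) ∧ b at each position in order: 0 ✓, 1 ✓.
At position 2 the labels are {a, c}, so (c → a) ∧ b is false there. This is the first violation.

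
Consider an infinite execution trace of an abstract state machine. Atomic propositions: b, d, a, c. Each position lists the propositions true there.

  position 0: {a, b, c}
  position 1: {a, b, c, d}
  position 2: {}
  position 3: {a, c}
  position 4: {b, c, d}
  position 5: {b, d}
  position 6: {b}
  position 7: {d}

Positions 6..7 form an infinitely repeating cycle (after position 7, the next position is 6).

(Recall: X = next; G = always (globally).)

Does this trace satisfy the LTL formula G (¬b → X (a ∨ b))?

Satisfied

¬b → X (a ∨ b) holds at every position 0..7, and those are all positions ever visited, so G (¬b → X (a ∨ b)) holds.
Positions where ¬b holds: 2, 3, 7.
Check X (a ∨ b) at each: 2→ok, 3→ok, 7→ok.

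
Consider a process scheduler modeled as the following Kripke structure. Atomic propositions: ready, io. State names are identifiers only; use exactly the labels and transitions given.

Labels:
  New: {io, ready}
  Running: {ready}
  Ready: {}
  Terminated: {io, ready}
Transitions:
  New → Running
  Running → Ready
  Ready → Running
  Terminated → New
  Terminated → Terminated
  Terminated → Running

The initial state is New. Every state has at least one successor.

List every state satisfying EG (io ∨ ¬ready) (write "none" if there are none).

States satisfying io ∨ ¬ready: {New, Ready, Terminated}.
States satisfying EG (io ∨ ¬ready): {Terminated}.

{Terminated}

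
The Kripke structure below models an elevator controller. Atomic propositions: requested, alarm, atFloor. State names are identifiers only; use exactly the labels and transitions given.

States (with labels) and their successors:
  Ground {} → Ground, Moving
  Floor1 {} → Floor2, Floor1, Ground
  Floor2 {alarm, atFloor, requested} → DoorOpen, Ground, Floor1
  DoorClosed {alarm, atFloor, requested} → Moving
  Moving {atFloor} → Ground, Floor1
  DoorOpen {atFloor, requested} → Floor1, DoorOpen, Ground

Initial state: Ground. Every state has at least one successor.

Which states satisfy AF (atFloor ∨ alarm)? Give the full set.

{Floor2, DoorClosed, Moving, DoorOpen}

States satisfying atFloor ∨ alarm: {Floor2, DoorClosed, Moving, DoorOpen}.
States satisfying AF (atFloor ∨ alarm): {Floor2, DoorClosed, Moving, DoorOpen}.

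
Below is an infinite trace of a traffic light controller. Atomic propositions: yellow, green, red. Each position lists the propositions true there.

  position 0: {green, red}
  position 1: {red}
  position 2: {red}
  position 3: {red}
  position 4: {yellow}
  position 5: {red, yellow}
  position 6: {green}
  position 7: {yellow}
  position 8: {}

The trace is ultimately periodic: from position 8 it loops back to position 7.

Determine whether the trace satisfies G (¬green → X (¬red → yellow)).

Violated

¬green → X (¬red → yellow) must hold at every position from 0 onward. It fails at position 5, so G (¬green → X (¬red → yellow)) is false.
Positions where ¬green holds: 1, 2, 3, 4, 5, 7, 8.
Check X (¬red → yellow) at each: 1→ok, 2→ok, 3→ok, 4→ok, 5→fails, 7→fails, 8→ok.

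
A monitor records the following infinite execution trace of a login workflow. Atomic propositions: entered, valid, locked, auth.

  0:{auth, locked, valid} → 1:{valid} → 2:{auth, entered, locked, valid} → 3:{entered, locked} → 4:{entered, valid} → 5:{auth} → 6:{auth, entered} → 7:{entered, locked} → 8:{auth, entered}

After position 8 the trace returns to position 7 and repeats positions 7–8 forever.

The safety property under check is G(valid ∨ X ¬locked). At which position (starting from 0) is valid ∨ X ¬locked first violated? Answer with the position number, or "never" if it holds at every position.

6

Check valid ∨ X ¬locked at each position in order: 0 ✓, 1 ✓, 2 ✓, 3 ✓, 4 ✓, 5 ✓.
At position 6 the labels are {auth, entered} and the next position 7 has {entered, locked}, so valid ∨ X ¬locked is false there. This is the first violation.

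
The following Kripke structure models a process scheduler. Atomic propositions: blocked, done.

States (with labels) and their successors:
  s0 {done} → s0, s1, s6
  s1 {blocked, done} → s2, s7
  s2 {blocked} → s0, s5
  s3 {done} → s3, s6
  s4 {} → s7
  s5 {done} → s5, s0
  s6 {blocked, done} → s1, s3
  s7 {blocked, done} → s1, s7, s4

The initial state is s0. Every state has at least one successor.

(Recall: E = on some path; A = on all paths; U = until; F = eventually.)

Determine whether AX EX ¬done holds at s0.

States satisfying EX ¬done: {s1, s7}.
States satisfying AX EX ¬done: {s4}.
s0 ∉ Sat(AX EX ¬done).

Violated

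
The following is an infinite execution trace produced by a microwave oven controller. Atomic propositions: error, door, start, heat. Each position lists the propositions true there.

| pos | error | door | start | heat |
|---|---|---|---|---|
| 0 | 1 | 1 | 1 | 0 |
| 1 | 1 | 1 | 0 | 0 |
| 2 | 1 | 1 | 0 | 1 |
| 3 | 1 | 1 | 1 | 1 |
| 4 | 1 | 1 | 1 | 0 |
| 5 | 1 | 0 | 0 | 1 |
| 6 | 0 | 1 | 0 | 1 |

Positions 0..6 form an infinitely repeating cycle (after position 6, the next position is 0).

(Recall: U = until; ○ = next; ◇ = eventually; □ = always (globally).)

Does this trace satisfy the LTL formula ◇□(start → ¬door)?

Violated

□(start → ¬door) is false at every position 0..6, so it never becomes true and ◇□(start → ¬door) fails.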